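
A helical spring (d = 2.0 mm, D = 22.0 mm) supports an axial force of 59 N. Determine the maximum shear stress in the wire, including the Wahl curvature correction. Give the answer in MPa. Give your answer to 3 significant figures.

Spring index C = D/d = 22.0/2.0 = 11.0000
K_W = (4C−1)/(4C−4) + 0.615/C = 43.000/40.000 + 0.0559 = 1.1309
τ₀ = 8FD/(πd³) = 8·59·22.0/(π·2.0³) = 10384/25.133 = 413.17 MPa
τ_max = K·τ₀ = 1.1309 × 413.17 = 467.25 MPa

467 MPa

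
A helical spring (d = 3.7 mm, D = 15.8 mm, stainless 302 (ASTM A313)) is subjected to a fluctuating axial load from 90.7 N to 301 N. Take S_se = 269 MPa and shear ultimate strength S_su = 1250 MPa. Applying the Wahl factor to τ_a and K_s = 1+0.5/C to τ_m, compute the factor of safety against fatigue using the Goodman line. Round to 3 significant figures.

C = D/d = 15.8/3.7 = 4.2703; K_W = (4C−1)/(4C−4)+0.615/C = 1.3734; K_s = 1+0.5/C = 1.1171
F_a = (F_max−F_min)/2 = 105.15 N; F_m = (F_max+F_min)/2 = 195.85 N
τ_a = K_W·8F_aD/(πd³) = 1.3734 × 83.522 = 114.71 MPa
τ_m = K_s·8F_mD/(πd³) = 1.1171 × 155.57 = 173.78 MPa
Goodman: 1/n_f = τ_a/S_se + τ_m/S_su = 114.71/269 + 173.78/1250 = 0.42642 + 0.13903 = 0.56544
n_f = 1/0.56544 = 1.769

1.77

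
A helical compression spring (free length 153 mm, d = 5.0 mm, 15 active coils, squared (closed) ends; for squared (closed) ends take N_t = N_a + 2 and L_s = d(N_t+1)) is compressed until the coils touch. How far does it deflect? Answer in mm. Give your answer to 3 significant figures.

N_t = 17; L_s = 5.0·18 = 90 mm
δ_solid = L₀ − L_s = 153 − 90 = 63 mm

63.0 mm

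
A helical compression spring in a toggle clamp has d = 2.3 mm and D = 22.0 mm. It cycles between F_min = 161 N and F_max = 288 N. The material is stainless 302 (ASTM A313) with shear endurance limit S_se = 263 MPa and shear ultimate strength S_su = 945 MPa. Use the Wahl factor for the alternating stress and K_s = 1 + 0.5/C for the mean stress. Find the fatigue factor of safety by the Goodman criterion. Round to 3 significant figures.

0.411

C = D/d = 22.0/2.3 = 9.5652; K_W = (4C−1)/(4C−4)+0.615/C = 1.1519; K_s = 1+0.5/C = 1.0523
F_a = (F_max−F_min)/2 = 63.5 N; F_m = (F_max+F_min)/2 = 224.5 N
τ_a = K_W·8F_aD/(πd³) = 1.1519 × 292.38 = 336.78 MPa
τ_m = K_s·8F_mD/(πd³) = 1.0523 × 1033.7 = 1087.7 MPa
Goodman: 1/n_f = τ_a/S_se + τ_m/S_su = 336.78/263 + 1087.7/945 = 1.28055 + 1.15104 = 2.4316
n_f = 1/2.4316 = 0.4113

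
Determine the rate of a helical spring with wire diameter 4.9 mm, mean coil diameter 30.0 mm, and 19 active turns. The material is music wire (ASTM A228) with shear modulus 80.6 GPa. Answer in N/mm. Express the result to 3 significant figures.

11.3 N/mm

k = Gd⁴/(8D³N_a) = (80.6×10³ × 4.9⁴) / (8 × 30.0³ × 19)
  = 4.64643e+07 / 4.104e+06 = 11.322 N/mm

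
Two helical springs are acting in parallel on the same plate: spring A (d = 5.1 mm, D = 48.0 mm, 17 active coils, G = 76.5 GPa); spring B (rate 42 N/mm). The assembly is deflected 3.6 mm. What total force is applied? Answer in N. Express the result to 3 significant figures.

k_A = Gd⁴/(8D³N_a) = (76.5×10³)(5.1⁴)/(8·48.0³·17) = 3.441 N/mm
Parallel: k_eq = 3.441 + 42 = 45.441 N/mm
F = k_eq·δ = 45.441·3.6 = 163.59 N

164 N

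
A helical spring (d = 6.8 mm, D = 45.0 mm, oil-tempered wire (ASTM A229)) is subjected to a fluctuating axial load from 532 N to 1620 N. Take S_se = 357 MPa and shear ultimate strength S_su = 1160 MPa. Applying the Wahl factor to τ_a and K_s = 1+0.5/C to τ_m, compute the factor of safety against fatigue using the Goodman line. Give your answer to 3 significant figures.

C = D/d = 45.0/6.8 = 6.6176; K_W = (4C−1)/(4C−4)+0.615/C = 1.2264; K_s = 1+0.5/C = 1.0756
F_a = (F_max−F_min)/2 = 544 N; F_m = (F_max+F_min)/2 = 1076 N
τ_a = K_W·8F_aD/(πd³) = 1.2264 × 198.26 = 243.15 MPa
τ_m = K_s·8F_mD/(πd³) = 1.0756 × 392.14 = 421.77 MPa
Goodman: 1/n_f = τ_a/S_se + τ_m/S_su = 243.15/357 + 421.77/1160 = 0.68109 + 0.36359 = 1.0447
n_f = 1/1.0447 = 0.9572

0.957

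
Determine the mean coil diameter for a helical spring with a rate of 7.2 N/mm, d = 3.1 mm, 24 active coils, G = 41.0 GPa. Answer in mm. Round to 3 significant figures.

14.0 mm

D = (Gd⁴/(8N_a·k))^(1/3) = (41.0×10³·3.1⁴/(8·24·7.2))^(1/3)
  = (2739.03)^(1/3) = 13.9915 mm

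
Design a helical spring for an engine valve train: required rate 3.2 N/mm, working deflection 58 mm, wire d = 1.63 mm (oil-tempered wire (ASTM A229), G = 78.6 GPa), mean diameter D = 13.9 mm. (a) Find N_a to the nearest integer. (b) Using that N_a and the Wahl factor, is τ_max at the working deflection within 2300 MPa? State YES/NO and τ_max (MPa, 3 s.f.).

(a) 8 coils; (b) YES, τ_max = 1790 MPa

N_a = Gd⁴/(8D³k) = (78.6×10³)(1.63⁴)/(8·13.9³·3.2) = 8.07 → N_a = 8
Actual rate k = Gd⁴/(8D³·8) = 3.2281 N/mm
Working load F = kδ = 3.2281·58 = 187.23 N
C = 13.9/1.63 = 8.5276; K_W = (4C−1)/(4C−4)+0.615/C = 1.1718
τ_max = K_W·8FD/(πd³) = 1.1718·1530.3 = 1793.1 MPa
τ_max ≤ 2300 MPa → acceptable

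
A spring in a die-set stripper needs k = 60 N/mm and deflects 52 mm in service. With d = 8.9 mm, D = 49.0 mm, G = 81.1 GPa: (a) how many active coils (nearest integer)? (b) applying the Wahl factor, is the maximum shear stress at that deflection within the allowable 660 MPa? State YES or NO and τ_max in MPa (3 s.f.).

N_a = Gd⁴/(8D³k) = (81.1×10³)(8.9⁴)/(8·49.0³·60) = 9.011 → N_a = 9
Actual rate k = Gd⁴/(8D³·9) = 60.07 N/mm
Working load F = kδ = 60.07·52 = 3123.7 N
C = 49.0/8.9 = 5.5056; K_W = (4C−1)/(4C−4)+0.615/C = 1.2782
τ_max = K_W·8FD/(πd³) = 1.2782·552.88 = 706.67 MPa
τ_max > 660 MPa → exceeds allowable

(a) 9 coils; (b) NO, τ_max = 707 MPa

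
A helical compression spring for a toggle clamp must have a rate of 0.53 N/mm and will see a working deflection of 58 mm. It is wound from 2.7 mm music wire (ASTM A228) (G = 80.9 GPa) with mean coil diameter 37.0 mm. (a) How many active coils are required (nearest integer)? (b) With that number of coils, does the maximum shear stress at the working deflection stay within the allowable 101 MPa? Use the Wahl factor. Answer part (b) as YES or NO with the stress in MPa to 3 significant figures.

N_a = Gd⁴/(8D³k) = (80.9×10³)(2.7⁴)/(8·37.0³·0.53) = 20.02 → N_a = 20
Actual rate k = Gd⁴/(8D³·20) = 0.53049 N/mm
Working load F = kδ = 0.53049·58 = 30.769 N
C = 37.0/2.7 = 13.7037; K_W = (4C−1)/(4C−4)+0.615/C = 1.1039
τ_max = K_W·8FD/(πd³) = 1.1039·147.28 = 162.59 MPa
τ_max > 101 MPa → exceeds allowable

(a) 20 coils; (b) NO, τ_max = 163 MPa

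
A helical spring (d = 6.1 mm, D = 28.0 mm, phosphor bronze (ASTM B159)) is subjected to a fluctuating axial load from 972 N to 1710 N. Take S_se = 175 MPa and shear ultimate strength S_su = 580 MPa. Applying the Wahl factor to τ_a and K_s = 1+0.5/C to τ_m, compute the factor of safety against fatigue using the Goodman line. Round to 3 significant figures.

C = D/d = 28.0/6.1 = 4.5902; K_W = (4C−1)/(4C−4)+0.615/C = 1.3429; K_s = 1+0.5/C = 1.1089
F_a = (F_max−F_min)/2 = 369 N; F_m = (F_max+F_min)/2 = 1341 N
τ_a = K_W·8F_aD/(πd³) = 1.3429 × 115.91 = 155.66 MPa
τ_m = K_s·8F_mD/(πd³) = 1.1089 × 421.25 = 467.13 MPa
Goodman: 1/n_f = τ_a/S_se + τ_m/S_su = 155.66/175 + 467.13/580 = 0.88948 + 0.80540 = 1.6949
n_f = 1/1.6949 = 0.59

0.590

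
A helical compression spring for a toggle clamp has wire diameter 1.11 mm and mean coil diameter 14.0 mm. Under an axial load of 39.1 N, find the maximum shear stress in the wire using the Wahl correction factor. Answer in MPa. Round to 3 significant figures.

1130 MPa

Spring index C = D/d = 14.0/1.11 = 12.6126
K_W = (4C−1)/(4C−4) + 0.615/C = 49.450/46.450 + 0.0488 = 1.1133
τ₀ = 8FD/(πd³) = 8·39.1·14.0/(π·1.11³) = 4379.2/4.2965 = 1019.2 MPa
τ_max = K·τ₀ = 1.1133 × 1019.2 = 1134.8 MPa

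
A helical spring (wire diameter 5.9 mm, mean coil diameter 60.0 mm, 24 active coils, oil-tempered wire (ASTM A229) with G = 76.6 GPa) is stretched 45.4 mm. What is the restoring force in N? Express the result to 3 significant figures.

102 N

k = Gd⁴/(8D³N_a) = (76.6×10³)(5.9⁴)/(8·60.0³·24) = 2.2381 N/mm
F = k·δ = 2.2381 × 45.4 = 101.61 N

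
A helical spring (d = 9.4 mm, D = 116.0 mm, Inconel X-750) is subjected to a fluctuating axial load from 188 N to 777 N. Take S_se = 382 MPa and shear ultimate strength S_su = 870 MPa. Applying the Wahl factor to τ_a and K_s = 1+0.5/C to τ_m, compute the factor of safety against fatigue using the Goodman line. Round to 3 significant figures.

1.96

C = D/d = 116.0/9.4 = 12.3404; K_W = (4C−1)/(4C−4)+0.615/C = 1.1160; K_s = 1+0.5/C = 1.0405
F_a = (F_max−F_min)/2 = 294.5 N; F_m = (F_max+F_min)/2 = 482.5 N
τ_a = K_W·8F_aD/(πd³) = 1.1160 × 104.74 = 116.88 MPa
τ_m = K_s·8F_mD/(πd³) = 1.0405 × 171.6 = 178.55 MPa
Goodman: 1/n_f = τ_a/S_se + τ_m/S_su = 116.88/382 + 178.55/870 = 0.30598 + 0.20523 = 0.51121
n_f = 1/0.51121 = 1.956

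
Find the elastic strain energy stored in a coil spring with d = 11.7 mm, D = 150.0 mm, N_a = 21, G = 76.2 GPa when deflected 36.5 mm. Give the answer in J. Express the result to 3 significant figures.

1.68 J

k = Gd⁴/(8D³N_a) = (76.2×10³)(11.7⁴)/(8·150.0³·21) = 2.5183 N/mm
U = ½kδ² = 0.5 × 2.5183 × 36.5² = 1677.5 N·mm = 1.6775 J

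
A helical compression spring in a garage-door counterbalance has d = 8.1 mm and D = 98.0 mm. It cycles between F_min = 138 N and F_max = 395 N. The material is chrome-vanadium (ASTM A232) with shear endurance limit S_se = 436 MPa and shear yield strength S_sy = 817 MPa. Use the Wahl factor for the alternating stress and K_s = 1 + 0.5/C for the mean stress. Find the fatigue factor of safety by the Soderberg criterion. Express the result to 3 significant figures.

3.18

C = D/d = 98.0/8.1 = 12.0988; K_W = (4C−1)/(4C−4)+0.615/C = 1.1184; K_s = 1+0.5/C = 1.0413
F_a = (F_max−F_min)/2 = 128.5 N; F_m = (F_max+F_min)/2 = 266.5 N
τ_a = K_W·8F_aD/(πd³) = 1.1184 × 60.341 = 67.486 MPa
τ_m = K_s·8F_mD/(πd³) = 1.0413 × 125.14 = 130.32 MPa
Soderberg: 1/n_f = τ_a/S_se + τ_m/S_sy = 67.486/436 + 130.32/817 = 0.15478 + 0.15950 = 0.31429
n_f = 1/0.31429 = 3.182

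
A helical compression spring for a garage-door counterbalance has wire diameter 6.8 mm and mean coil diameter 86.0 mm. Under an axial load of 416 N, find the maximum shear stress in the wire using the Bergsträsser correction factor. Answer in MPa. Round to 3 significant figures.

320 MPa

Spring index C = D/d = 86.0/6.8 = 12.6471
K_B = (4C+2)/(4C−3) = 52.588/47.588 = 1.1051
τ₀ = 8FD/(πd³) = 8·416·86.0/(π·6.8³) = 286208/987.82 = 289.74 MPa
τ_max = K·τ₀ = 1.1051 × 289.74 = 320.18 MPa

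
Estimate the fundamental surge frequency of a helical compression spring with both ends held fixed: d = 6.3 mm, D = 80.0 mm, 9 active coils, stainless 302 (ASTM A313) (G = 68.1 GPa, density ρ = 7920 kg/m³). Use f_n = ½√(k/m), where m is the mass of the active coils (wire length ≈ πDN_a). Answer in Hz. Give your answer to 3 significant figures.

36.1 Hz

k = Gd⁴/(8D³N_a) = (68.1×10³)(6.3⁴)/(8·80.0³·9) = 2.9101 N/mm = 2910.1 N/m
Wire length L = πDN_a = π·80.0·9 = 2261.9 mm
m = ρ·(πd²/4)·L = 7920 × 31.172×10⁻⁶ m² × 2.2619 m = 0.55844 kg
f_n = ½√(k/m) = 0.5·√(2910.1/0.55844) = 0.5·√(5211.1) = 36.094 Hz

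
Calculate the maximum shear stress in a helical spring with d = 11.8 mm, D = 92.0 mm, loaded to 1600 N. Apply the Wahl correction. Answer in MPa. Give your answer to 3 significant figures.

Spring index C = D/d = 92.0/11.8 = 7.7966
K_W = (4C−1)/(4C−4) + 0.615/C = 30.186/27.186 + 0.0789 = 1.1892
τ₀ = 8FD/(πd³) = 8·1600·92.0/(π·11.8³) = 1.1776e+06/5161.7 = 228.14 MPa
τ_max = K·τ₀ = 1.1892 × 228.14 = 271.31 MPa

271 MPa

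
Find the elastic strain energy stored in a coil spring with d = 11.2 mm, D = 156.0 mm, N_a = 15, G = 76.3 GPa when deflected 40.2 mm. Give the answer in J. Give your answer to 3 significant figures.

k = Gd⁴/(8D³N_a) = (76.3×10³)(11.2⁴)/(8·156.0³·15) = 2.6354 N/mm
U = ½kδ² = 0.5 × 2.6354 × 40.2² = 2129.4 N·mm = 2.1294 J

2.13 J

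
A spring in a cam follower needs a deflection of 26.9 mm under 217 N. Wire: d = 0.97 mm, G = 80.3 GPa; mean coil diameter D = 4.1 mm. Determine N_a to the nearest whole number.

16

Required rate k = F/δ = 217/26.9 = 8.0669 N/mm
N_a = Gd⁴/(8D³k) = (80.3×10³ × 0.97⁴)/(8 × 4.1³ × 8.0669)
    = 71089 / 4447.84 = 15.98 → 16 coils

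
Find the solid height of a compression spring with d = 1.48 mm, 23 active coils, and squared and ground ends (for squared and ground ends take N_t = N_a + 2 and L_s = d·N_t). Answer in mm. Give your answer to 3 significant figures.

squared and ground ends: N_t = N_a + 2 = 23 + 2 = 25
L_s = d·N_t = 1.48 × 25 = 37 mm

37.0 mm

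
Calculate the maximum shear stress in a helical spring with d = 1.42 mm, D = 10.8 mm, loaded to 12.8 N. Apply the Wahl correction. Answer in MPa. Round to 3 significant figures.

147 MPa

Spring index C = D/d = 10.8/1.42 = 7.6056
K_W = (4C−1)/(4C−4) + 0.615/C = 29.423/26.423 + 0.0809 = 1.1944
τ₀ = 8FD/(πd³) = 8·12.8·10.8/(π·1.42³) = 1105.92/8.9953 = 122.94 MPa
τ_max = K·τ₀ = 1.1944 × 122.94 = 146.84 MPa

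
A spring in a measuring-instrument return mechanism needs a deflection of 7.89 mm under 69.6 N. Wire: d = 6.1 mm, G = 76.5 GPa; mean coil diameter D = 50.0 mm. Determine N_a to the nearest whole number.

Required rate k = F/δ = 69.6/7.89 = 8.8213 N/mm
N_a = Gd⁴/(8D³k) = (76.5×10³ × 6.1⁴)/(8 × 50.0³ × 8.8213)
    = 1.05921e+08 / 8.82129e+06 = 12.01 → 12 coils

12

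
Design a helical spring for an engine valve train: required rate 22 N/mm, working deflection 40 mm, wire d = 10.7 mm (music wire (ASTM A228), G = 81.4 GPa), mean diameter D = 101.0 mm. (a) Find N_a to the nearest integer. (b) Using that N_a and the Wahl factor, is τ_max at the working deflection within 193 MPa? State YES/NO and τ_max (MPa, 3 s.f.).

(a) 6 coils; (b) NO, τ_max = 209 MPa

N_a = Gd⁴/(8D³k) = (81.4×10³)(10.7⁴)/(8·101.0³·22) = 5.884 → N_a = 6
Actual rate k = Gd⁴/(8D³·6) = 21.575 N/mm
Working load F = kδ = 21.575·40 = 863.01 N
C = 101.0/10.7 = 9.4393; K_W = (4C−1)/(4C−4)+0.615/C = 1.1540
τ_max = K_W·8FD/(πd³) = 1.1540·181.19 = 209.09 MPa
τ_max > 193 MPa → exceeds allowable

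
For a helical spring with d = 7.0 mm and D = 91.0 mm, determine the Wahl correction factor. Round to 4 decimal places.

C = D/d = 91.0/7.0 = 13.0000
K_W = (4C−1)/(4C−4) + 0.615/C = 51.000/48.000 + 0.0473 = 1.1098

1.1098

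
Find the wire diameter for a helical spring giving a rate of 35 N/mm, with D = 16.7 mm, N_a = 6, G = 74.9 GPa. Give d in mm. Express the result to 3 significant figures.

d = (8D³N_a·k / G)^(1/4) = (8·16.7³·6·35 / (74.9×10³))^0.25
  = (104.47)^0.25 = 3.1970 mm

3.20 mm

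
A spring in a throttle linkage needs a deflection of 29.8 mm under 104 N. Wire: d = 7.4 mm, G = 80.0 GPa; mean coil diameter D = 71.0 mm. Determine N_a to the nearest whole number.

24

Required rate k = F/δ = 104/29.8 = 3.4899 N/mm
N_a = Gd⁴/(8D³k) = (80.0×10³ × 7.4⁴)/(8 × 71.0³ × 3.4899)
    = 2.39893e+08 / 9.99268e+06 = 24.01 → 24 coils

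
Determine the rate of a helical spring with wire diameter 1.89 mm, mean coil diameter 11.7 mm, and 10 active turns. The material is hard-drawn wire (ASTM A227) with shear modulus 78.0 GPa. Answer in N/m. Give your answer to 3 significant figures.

7770 N/m

k = Gd⁴/(8D³N_a) = (78.0×10³ × 1.89⁴) / (8 × 11.7³ × 10)
  = 995272 / 128129 = 7.7677 N/mm = 7767.7 N/m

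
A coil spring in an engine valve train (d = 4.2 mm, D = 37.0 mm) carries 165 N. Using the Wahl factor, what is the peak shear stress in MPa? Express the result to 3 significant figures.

Spring index C = D/d = 37.0/4.2 = 8.8095
K_W = (4C−1)/(4C−4) + 0.615/C = 34.238/31.238 + 0.0698 = 1.1658
τ₀ = 8FD/(πd³) = 8·165·37.0/(π·4.2³) = 48840/232.75 = 209.83 MPa
τ_max = K·τ₀ = 1.1658 × 209.83 = 244.64 MPa

245 MPa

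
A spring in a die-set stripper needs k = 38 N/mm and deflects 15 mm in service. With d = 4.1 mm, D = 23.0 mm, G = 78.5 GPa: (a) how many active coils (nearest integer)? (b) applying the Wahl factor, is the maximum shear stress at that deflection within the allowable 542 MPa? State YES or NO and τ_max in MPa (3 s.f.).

(a) 6 coils; (b) NO, τ_max = 616 MPa

N_a = Gd⁴/(8D³k) = (78.5×10³)(4.1⁴)/(8·23.0³·38) = 5.997 → N_a = 6
Actual rate k = Gd⁴/(8D³·6) = 37.982 N/mm
Working load F = kδ = 37.982·15 = 569.73 N
C = 23.0/4.1 = 5.6098; K_W = (4C−1)/(4C−4)+0.615/C = 1.2723
τ_max = K_W·8FD/(πd³) = 1.2723·484.16 = 616.01 MPa
τ_max > 542 MPa → exceeds allowable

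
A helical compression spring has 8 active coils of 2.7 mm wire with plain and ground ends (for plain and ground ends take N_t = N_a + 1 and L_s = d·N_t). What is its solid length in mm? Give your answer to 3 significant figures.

24.3 mm

plain and ground ends: N_t = N_a + 1 = 8 + 1 = 9
L_s = d·N_t = 2.7 × 9 = 24.3 mm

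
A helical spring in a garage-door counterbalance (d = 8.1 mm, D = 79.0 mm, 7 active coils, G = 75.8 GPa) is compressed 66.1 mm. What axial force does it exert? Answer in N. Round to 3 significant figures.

781 N

k = Gd⁴/(8D³N_a) = (75.8×10³)(8.1⁴)/(8·79.0³·7) = 11.818 N/mm
F = k·δ = 11.818 × 66.1 = 781.16 N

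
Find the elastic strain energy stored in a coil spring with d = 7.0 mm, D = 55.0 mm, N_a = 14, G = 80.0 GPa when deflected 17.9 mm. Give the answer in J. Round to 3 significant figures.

1.65 J

k = Gd⁴/(8D³N_a) = (80.0×10³)(7.0⁴)/(8·55.0³·14) = 10.308 N/mm
U = ½kδ² = 0.5 × 10.308 × 17.9² = 1651.4 N·mm = 1.6514 J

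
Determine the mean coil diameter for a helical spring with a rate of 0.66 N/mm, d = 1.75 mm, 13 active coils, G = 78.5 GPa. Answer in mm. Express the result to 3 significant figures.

D = (Gd⁴/(8N_a·k))^(1/3) = (78.5×10³·1.75⁴/(8·13·0.66))^(1/3)
  = (10726.2)^(1/3) = 22.0537 mm

22.1 mm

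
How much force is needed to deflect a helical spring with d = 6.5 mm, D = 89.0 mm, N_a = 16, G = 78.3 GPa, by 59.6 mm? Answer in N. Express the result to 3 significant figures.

92.3 N

k = Gd⁴/(8D³N_a) = (78.3×10³)(6.5⁴)/(8·89.0³·16) = 1.5489 N/mm
F = k·δ = 1.5489 × 59.6 = 92.317 N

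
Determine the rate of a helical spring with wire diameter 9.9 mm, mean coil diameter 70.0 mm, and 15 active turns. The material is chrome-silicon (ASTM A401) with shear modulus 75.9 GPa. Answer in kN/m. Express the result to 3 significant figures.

k = Gd⁴/(8D³N_a) = (75.9×10³ × 9.9⁴) / (8 × 70.0³ × 15)
  = 7.29092e+08 / 4.116e+07 = 17.714 N/mm

17.7 kN/m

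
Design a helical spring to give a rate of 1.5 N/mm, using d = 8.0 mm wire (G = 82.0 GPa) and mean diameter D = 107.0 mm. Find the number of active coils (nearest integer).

N_a = Gd⁴/(8D³k) = (82.0×10³ × 8.0⁴)/(8 × 107.0³ × 1.5)
    = 3.35872e+08 / 1.47005e+07 = 22.85 → 23 coils

23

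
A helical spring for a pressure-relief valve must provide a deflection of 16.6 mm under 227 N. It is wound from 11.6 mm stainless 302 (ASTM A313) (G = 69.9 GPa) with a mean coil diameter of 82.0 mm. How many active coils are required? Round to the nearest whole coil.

21

Required rate k = F/δ = 227/16.6 = 13.675 N/mm
N_a = Gd⁴/(8D³k) = (69.9×10³ × 11.6⁴)/(8 × 82.0³ × 13.675)
    = 1.26564e+09 / 6.03183e+07 = 20.98 → 21 coils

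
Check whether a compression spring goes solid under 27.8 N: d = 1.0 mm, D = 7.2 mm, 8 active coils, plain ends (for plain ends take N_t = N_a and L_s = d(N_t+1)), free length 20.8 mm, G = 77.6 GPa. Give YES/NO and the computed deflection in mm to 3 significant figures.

NO, δ = 8.56 mm

k = Gd⁴/(8D³N_a) = (77.6×10³)(1.0⁴)/(8·7.2³·8) = 3.2485 N/mm
N_t = 8; L_s = 1.0·9 = 9 mm; δ_solid = L₀ − L_s = 20.8 − 9 = 11.8 mm
δ = F/k = 27.8/3.2485 = 8.5578 mm
δ < δ_solid → spring does not go solid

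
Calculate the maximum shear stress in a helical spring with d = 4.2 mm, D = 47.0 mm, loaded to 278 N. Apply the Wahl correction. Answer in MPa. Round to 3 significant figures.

507 MPa

Spring index C = D/d = 47.0/4.2 = 11.1905
K_W = (4C−1)/(4C−4) + 0.615/C = 43.762/40.762 + 0.0550 = 1.1286
τ₀ = 8FD/(πd³) = 8·278·47.0/(π·4.2³) = 104528/232.75 = 449.09 MPa
τ_max = K·τ₀ = 1.1286 × 449.09 = 506.82 MPa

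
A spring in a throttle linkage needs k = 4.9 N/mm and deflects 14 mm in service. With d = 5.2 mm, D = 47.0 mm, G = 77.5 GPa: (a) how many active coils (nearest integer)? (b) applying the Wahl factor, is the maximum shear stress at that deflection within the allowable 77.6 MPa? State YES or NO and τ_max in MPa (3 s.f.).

N_a = Gd⁴/(8D³k) = (77.5×10³)(5.2⁴)/(8·47.0³·4.9) = 13.92 → N_a = 14
Actual rate k = Gd⁴/(8D³·14) = 4.8731 N/mm
Working load F = kδ = 4.8731·14 = 68.223 N
C = 47.0/5.2 = 9.0385; K_W = (4C−1)/(4C−4)+0.615/C = 1.1613
τ_max = K_W·8FD/(πd³) = 1.1613·58.071 = 67.44 MPa
τ_max ≤ 77.6 MPa → acceptable

(a) 14 coils; (b) YES, τ_max = 67.4 MPa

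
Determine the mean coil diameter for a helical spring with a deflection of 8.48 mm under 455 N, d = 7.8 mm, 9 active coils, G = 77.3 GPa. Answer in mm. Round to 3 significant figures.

42.0 mm

Required rate k = F/δ = 455/8.48 = 53.656 N/mm
D = (Gd⁴/(8N_a·k))^(1/3) = (77.3×10³·7.8⁴/(8·9·53.656))^(1/3)
  = (74064.5)^(1/3) = 41.9956 mm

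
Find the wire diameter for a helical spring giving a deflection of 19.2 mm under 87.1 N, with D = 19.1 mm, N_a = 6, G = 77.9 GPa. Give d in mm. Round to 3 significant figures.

2.10 mm

Required rate k = F/δ = 87.1/19.2 = 4.5365 N/mm
d = (8D³N_a·k / G)^(1/4) = (8·19.1³·6·4.5365 / (77.9×10³))^0.25
  = (19.477)^0.25 = 2.1008 mm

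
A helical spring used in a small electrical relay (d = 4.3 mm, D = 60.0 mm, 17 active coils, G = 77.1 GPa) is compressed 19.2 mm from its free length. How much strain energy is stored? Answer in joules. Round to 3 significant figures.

k = Gd⁴/(8D³N_a) = (77.1×10³)(4.3⁴)/(8·60.0³·17) = 0.8973 N/mm
U = ½kδ² = 0.5 × 0.8973 × 19.2² = 165.39 N·mm = 0.16539 J

0.165 J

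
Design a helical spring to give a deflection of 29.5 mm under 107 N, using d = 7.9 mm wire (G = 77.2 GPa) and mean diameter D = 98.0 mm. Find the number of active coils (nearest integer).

11

Required rate k = F/δ = 107/29.5 = 3.6271 N/mm
N_a = Gd⁴/(8D³k) = (77.2×10³ × 7.9⁴)/(8 × 98.0³ × 3.6271)
    = 3.00695e+08 / 2.73105e+07 = 11.01 → 11 coils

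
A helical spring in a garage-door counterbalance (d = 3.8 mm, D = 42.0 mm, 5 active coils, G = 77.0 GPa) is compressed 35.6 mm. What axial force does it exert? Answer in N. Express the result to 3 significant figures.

k = Gd⁴/(8D³N_a) = (77.0×10³)(3.8⁴)/(8·42.0³·5) = 5.4177 N/mm
F = k·δ = 5.4177 × 35.6 = 192.87 N

193 N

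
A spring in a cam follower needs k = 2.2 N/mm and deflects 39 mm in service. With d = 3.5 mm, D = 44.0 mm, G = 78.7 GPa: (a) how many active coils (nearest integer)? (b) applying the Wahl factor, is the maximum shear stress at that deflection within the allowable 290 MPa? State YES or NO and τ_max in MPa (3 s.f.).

N_a = Gd⁴/(8D³k) = (78.7×10³)(3.5⁴)/(8·44.0³·2.2) = 7.877 → N_a = 8
Actual rate k = Gd⁴/(8D³·8) = 2.1663 N/mm
Working load F = kδ = 2.1663·39 = 84.484 N
C = 44.0/3.5 = 12.5714; K_W = (4C−1)/(4C−4)+0.615/C = 1.1137
τ_max = K_W·8FD/(πd³) = 1.1137·220.78 = 245.89 MPa
τ_max ≤ 290 MPa → acceptable

(a) 8 coils; (b) YES, τ_max = 246 MPa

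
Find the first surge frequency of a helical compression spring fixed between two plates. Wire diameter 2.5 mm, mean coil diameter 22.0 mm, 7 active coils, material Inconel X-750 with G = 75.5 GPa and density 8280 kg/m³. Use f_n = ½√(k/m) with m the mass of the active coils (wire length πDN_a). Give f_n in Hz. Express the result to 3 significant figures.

251 Hz

k = Gd⁴/(8D³N_a) = (75.5×10³)(2.5⁴)/(8·22.0³·7) = 4.946 N/mm = 4946 N/m
Wire length L = πDN_a = π·22.0·7 = 483.81 mm
m = ρ·(πd²/4)·L = 8280 × 4.9087×10⁻⁶ m² × 0.48381 m = 0.019664 kg
f_n = ½√(k/m) = 0.5·√(4946/0.019664) = 0.5·√(2.5152e+05) = 250.76 Hz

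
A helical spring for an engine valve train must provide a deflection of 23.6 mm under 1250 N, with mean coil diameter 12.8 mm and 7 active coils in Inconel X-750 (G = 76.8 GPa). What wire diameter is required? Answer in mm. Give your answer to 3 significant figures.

3.00 mm

Required rate k = F/δ = 1250/23.6 = 52.966 N/mm
d = (8D³N_a·k / G)^(1/4) = (8·12.8³·7·52.966 / (76.8×10³))^0.25
  = (80.994)^0.25 = 2.9999 mm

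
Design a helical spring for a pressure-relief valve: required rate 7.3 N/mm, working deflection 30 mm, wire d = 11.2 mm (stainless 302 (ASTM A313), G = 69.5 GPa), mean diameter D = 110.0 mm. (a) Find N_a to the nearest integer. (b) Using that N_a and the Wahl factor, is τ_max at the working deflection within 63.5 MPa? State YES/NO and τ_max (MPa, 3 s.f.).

N_a = Gd⁴/(8D³k) = (69.5×10³)(11.2⁴)/(8·110.0³·7.3) = 14.07 → N_a = 14
Actual rate k = Gd⁴/(8D³·14) = 7.336 N/mm
Working load F = kδ = 7.336·30 = 220.08 N
C = 110.0/11.2 = 9.8214; K_W = (4C−1)/(4C−4)+0.615/C = 1.1476
τ_max = K_W·8FD/(πd³) = 1.1476·43.879 = 50.358 MPa
τ_max ≤ 63.5 MPa → acceptable

(a) 14 coils; (b) YES, τ_max = 50.4 MPa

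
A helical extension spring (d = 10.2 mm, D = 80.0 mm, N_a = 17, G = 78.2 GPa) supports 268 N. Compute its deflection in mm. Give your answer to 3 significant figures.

22.0 mm

k = Gd⁴/(8D³N_a) = (78.2×10³)(10.2⁴)/(8·80.0³·17) = 12.156 N/mm
δ = F/k = 268 / 12.156 = 22.046 mm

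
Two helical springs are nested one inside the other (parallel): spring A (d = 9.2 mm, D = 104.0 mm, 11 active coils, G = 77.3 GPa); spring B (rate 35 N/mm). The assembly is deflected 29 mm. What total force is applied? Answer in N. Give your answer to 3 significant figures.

k_A = Gd⁴/(8D³N_a) = (77.3×10³)(9.2⁴)/(8·104.0³·11) = 5.5943 N/mm
Parallel: k_eq = 5.5943 + 35 = 40.594 N/mm
F = k_eq·δ = 40.594·29 = 1177.2 N

1180 N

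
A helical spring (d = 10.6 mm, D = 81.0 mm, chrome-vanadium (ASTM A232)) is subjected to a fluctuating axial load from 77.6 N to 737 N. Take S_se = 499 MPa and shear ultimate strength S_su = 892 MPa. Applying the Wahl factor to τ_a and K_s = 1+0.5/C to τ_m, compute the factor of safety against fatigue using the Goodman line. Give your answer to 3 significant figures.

4.53

C = D/d = 81.0/10.6 = 7.6415; K_W = (4C−1)/(4C−4)+0.615/C = 1.1934; K_s = 1+0.5/C = 1.0654
F_a = (F_max−F_min)/2 = 329.7 N; F_m = (F_max+F_min)/2 = 407.3 N
τ_a = K_W·8F_aD/(πd³) = 1.1934 × 57.099 = 68.142 MPa
τ_m = K_s·8F_mD/(πd³) = 1.0654 × 70.538 = 75.153 MPa
Goodman: 1/n_f = τ_a/S_se + τ_m/S_su = 68.142/499 + 75.153/892 = 0.13656 + 0.08425 = 0.22081
n_f = 1/0.22081 = 4.529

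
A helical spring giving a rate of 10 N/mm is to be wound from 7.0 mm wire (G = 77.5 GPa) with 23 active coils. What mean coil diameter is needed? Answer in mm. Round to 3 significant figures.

46.6 mm

D = (Gd⁴/(8N_a·k))^(1/3) = (77.5×10³·7.0⁴/(8·23·10))^(1/3)
  = (101129)^(1/3) = 46.5899 mm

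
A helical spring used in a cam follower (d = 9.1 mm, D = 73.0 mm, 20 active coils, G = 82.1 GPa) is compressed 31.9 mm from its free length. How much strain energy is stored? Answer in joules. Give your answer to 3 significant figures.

k = Gd⁴/(8D³N_a) = (82.1×10³)(9.1⁴)/(8·73.0³·20) = 9.0452 N/mm
U = ½kδ² = 0.5 × 9.0452 × 31.9² = 4602.3 N·mm = 4.6023 J

4.60 J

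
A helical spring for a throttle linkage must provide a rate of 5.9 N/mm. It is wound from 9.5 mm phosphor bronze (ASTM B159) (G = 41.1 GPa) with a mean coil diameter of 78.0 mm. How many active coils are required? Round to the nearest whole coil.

N_a = Gd⁴/(8D³k) = (41.1×10³ × 9.5⁴)/(8 × 78.0³ × 5.9)
    = 3.34762e+08 / 2.23989e+07 = 14.95 → 15 coils

15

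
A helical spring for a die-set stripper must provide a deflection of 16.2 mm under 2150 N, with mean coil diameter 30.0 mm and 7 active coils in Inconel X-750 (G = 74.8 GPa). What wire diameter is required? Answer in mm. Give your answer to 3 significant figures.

Required rate k = F/δ = 2150/16.2 = 132.72 N/mm
d = (8D³N_a·k / G)^(1/4) = (8·30.0³·7·132.72 / (74.8×10³))^0.25
  = (2682.7)^0.25 = 7.1969 mm

7.20 mm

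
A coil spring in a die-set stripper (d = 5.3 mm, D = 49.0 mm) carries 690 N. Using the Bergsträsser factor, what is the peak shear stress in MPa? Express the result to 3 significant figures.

663 MPa

Spring index C = D/d = 49.0/5.3 = 9.2453
K_B = (4C+2)/(4C−3) = 38.981/33.981 = 1.1471
τ₀ = 8FD/(πd³) = 8·690·49.0/(π·5.3³) = 270480/467.71 = 578.31 MPa
τ_max = K·τ₀ = 1.1471 × 578.31 = 663.4 MPa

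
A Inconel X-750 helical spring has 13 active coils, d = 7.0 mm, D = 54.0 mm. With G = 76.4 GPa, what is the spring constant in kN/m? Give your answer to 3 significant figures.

k = Gd⁴/(8D³N_a) = (76.4×10³ × 7.0⁴) / (8 × 54.0³ × 13)
  = 1.83436e+08 / 1.63763e+07 = 11.201 N/mm

11.2 kN/m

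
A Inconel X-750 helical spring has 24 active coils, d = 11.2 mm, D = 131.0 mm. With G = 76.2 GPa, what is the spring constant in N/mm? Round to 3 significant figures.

2.78 N/mm

k = Gd⁴/(8D³N_a) = (76.2×10³ × 11.2⁴) / (8 × 131.0³ × 24)
  = 1.19902e+09 / 4.31633e+08 = 2.7779 N/mm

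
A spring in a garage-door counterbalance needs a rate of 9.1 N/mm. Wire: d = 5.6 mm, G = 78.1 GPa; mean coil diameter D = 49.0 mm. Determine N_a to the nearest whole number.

N_a = Gd⁴/(8D³k) = (78.1×10³ × 5.6⁴)/(8 × 49.0³ × 9.1)
    = 7.68074e+07 / 8.56485e+06 = 8.968 → 9 coils

9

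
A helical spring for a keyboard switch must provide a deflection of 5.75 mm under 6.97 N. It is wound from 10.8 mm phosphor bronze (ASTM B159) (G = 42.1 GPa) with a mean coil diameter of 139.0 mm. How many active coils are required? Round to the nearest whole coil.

Required rate k = F/δ = 6.97/5.75 = 1.2122 N/mm
N_a = Gd⁴/(8D³k) = (42.1×10³ × 10.8⁴)/(8 × 139.0³ × 1.2122)
    = 5.72766e+08 / 2.60435e+07 = 21.99 → 22 coils

22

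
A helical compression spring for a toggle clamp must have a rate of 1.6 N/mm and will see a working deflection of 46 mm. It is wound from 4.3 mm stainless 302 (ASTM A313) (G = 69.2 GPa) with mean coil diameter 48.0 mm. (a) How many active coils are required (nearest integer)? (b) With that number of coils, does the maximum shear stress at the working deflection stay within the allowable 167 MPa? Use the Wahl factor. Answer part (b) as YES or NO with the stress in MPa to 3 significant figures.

(a) 17 coils; (b) YES, τ_max = 126 MPa

N_a = Gd⁴/(8D³k) = (69.2×10³)(4.3⁴)/(8·48.0³·1.6) = 16.71 → N_a = 17
Actual rate k = Gd⁴/(8D³·17) = 1.573 N/mm
Working load F = kδ = 1.573·46 = 72.356 N
C = 48.0/4.3 = 11.1628; K_W = (4C−1)/(4C−4)+0.615/C = 1.1289
τ_max = K_W·8FD/(πd³) = 1.1289·111.24 = 125.58 MPa
τ_max ≤ 167 MPa → acceptable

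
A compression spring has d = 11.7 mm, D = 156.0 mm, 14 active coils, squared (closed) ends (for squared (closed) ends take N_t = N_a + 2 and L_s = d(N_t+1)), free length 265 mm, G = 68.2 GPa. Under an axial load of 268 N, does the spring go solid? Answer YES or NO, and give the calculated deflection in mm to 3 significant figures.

k = Gd⁴/(8D³N_a) = (68.2×10³)(11.7⁴)/(8·156.0³·14) = 3.0056 N/mm
N_t = 16; L_s = 11.7·17 = 198.9 mm; δ_solid = L₀ − L_s = 265 − 198.9 = 66.1 mm
δ = F/k = 268/3.0056 = 89.166 mm
δ ≥ δ_solid → spring goes solid

YES, δ = 89.2 mm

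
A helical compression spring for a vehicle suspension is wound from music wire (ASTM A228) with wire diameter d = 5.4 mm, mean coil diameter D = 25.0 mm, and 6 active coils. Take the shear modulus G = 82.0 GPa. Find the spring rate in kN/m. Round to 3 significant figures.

93.0 kN/m

k = Gd⁴/(8D³N_a) = (82.0×10³ × 5.4⁴) / (8 × 25.0³ × 6)
  = 6.97251e+07 / 750000 = 92.967 N/mm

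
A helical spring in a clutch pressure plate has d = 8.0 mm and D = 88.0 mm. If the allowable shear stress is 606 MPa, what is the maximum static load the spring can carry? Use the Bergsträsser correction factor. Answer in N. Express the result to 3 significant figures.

1230 N

C = D/d = 88.0/8.0 = 11.0000
K_B = (4C+2)/(4C−3) = 46.000/41.000 = 1.1220
τ_max = K·8FD/(πd³) → F_max = τ_allow·πd³/(8DK)
F_max = 606·π·8.0³/(8·88.0·1.1220) = 9.7475e+05/789.85 = 1234.1 N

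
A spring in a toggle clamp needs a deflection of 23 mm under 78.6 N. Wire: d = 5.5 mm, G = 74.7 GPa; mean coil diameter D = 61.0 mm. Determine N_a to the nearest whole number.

Required rate k = F/δ = 78.6/23 = 3.4174 N/mm
N_a = Gd⁴/(8D³k) = (74.7×10³ × 5.5⁴)/(8 × 61.0³ × 3.4174)
    = 6.83552e+07 / 6.20546e+06 = 11.02 → 11 coils

11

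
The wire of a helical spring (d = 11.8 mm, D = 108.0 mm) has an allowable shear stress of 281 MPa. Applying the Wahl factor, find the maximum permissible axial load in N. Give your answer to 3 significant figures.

C = D/d = 108.0/11.8 = 9.1525
K_W = (4C−1)/(4C−4) + 0.615/C = 35.610/32.610 + 0.0672 = 1.1592
τ_max = K·8FD/(πd³) → F_max = τ_allow·πd³/(8DK)
F_max = 281·π·11.8³/(8·108.0·1.1592) = 1.4504e+06/1001.5 = 1448.2 N

1450 N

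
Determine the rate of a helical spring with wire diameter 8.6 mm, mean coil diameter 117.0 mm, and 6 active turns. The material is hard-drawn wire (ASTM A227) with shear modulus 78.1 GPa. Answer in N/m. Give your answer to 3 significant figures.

5560 N/m

k = Gd⁴/(8D³N_a) = (78.1×10³ × 8.6⁴) / (8 × 117.0³ × 6)
  = 4.27213e+08 / 7.68774e+07 = 5.5571 N/mm = 5557.1 N/m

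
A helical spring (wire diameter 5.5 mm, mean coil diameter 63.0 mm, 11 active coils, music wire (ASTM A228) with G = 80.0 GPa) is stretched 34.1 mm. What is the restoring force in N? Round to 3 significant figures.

113 N

k = Gd⁴/(8D³N_a) = (80.0×10³)(5.5⁴)/(8·63.0³·11) = 3.3269 N/mm
F = k·δ = 3.3269 × 34.1 = 113.45 N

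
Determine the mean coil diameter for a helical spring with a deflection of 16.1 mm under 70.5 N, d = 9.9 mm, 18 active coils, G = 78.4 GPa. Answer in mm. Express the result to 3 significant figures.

Required rate k = F/δ = 70.5/16.1 = 4.3789 N/mm
D = (Gd⁴/(8N_a·k))^(1/3) = (78.4×10³·9.9⁴/(8·18·4.3789))^(1/3)
  = (1.19435e+06)^(1/3) = 106.0988 mm

106 mm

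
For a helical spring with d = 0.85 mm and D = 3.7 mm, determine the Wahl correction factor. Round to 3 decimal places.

C = D/d = 3.7/0.85 = 4.3529
K_W = (4C−1)/(4C−4) + 0.615/C = 16.412/13.412 + 0.1413 = 1.3650

1.365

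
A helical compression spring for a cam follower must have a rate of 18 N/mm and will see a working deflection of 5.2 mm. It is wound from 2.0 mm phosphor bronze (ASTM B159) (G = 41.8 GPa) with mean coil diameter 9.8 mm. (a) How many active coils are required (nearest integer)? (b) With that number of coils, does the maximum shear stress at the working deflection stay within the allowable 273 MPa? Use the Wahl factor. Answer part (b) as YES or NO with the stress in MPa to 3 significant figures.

(a) 5 coils; (b) NO, τ_max = 380 MPa

N_a = Gd⁴/(8D³k) = (41.8×10³)(2.0⁴)/(8·9.8³·18) = 4.935 → N_a = 5
Actual rate k = Gd⁴/(8D³·5) = 17.765 N/mm
Working load F = kδ = 17.765·5.2 = 92.376 N
C = 9.8/2.0 = 4.9000; K_W = (4C−1)/(4C−4)+0.615/C = 1.3178
τ_max = K_W·8FD/(πd³) = 1.3178·288.16 = 379.75 MPa
τ_max > 273 MPa → exceeds allowable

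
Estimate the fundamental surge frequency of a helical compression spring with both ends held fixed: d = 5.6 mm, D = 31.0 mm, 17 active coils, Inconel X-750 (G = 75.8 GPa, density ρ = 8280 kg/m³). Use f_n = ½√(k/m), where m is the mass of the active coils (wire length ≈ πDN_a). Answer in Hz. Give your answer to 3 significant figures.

k = Gd⁴/(8D³N_a) = (75.8×10³)(5.6⁴)/(8·31.0³·17) = 18.399 N/mm = 18399 N/m
Wire length L = πDN_a = π·31.0·17 = 1655.6 mm
m = ρ·(πd²/4)·L = 8280 × 24.63×10⁻⁶ m² × 1.6556 m = 0.33764 kg
f_n = ½√(k/m) = 0.5·√(18399/0.33764) = 0.5·√(54493) = 116.72 Hz

117 Hz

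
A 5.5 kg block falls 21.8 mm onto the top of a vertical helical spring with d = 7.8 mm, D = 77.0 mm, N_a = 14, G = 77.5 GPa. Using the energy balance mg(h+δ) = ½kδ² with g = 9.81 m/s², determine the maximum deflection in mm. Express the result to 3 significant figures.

k = Gd⁴/(8D³N_a) = (77.5×10³)(7.8⁴)/(8·77.0³·14) = 5.6103 N/mm
W = mg = 5.5 × 9.81 = 53.955 N
½kδ² − Wδ − Wh = 0 → δ = (W + √(W² + 2kWh))/k
δ = (53.955 + √(2911.1 + 13198))/5.6103 = (53.955 + 126.92)/5.6103 = 32.24 mm

32.2 mm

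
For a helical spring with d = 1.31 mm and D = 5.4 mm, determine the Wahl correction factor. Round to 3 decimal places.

C = D/d = 5.4/1.31 = 4.1221
K_W = (4C−1)/(4C−4) + 0.615/C = 15.489/12.489 + 0.1492 = 1.3894

1.389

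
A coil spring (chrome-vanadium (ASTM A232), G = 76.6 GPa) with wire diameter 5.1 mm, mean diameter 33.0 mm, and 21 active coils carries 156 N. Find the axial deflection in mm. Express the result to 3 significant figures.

18.2 mm

k = Gd⁴/(8D³N_a) = (76.6×10³)(5.1⁴)/(8·33.0³·21) = 8.5834 N/mm
δ = F/k = 156 / 8.5834 = 18.175 mm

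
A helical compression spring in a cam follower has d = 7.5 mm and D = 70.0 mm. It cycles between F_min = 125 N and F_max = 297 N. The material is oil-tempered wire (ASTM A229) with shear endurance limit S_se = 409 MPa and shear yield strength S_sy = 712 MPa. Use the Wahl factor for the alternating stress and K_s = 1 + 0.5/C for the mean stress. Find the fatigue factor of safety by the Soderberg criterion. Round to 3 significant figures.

4.26

C = D/d = 70.0/7.5 = 9.3333; K_W = (4C−1)/(4C−4)+0.615/C = 1.1559; K_s = 1+0.5/C = 1.0536
F_a = (F_max−F_min)/2 = 86 N; F_m = (F_max+F_min)/2 = 211 N
τ_a = K_W·8F_aD/(πd³) = 1.1559 × 36.337 = 42.002 MPa
τ_m = K_s·8F_mD/(πd³) = 1.0536 × 89.153 = 93.929 MPa
Soderberg: 1/n_f = τ_a/S_se + τ_m/S_sy = 42.002/409 + 93.929/712 = 0.10269 + 0.13192 = 0.23462
n_f = 1/0.23462 = 4.262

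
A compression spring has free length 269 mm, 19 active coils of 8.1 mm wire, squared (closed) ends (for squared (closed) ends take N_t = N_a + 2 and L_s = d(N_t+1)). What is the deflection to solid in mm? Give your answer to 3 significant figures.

90.8 mm

N_t = 21; L_s = 8.1·22 = 178.2 mm
δ_solid = L₀ − L_s = 269 − 178.2 = 90.8 mm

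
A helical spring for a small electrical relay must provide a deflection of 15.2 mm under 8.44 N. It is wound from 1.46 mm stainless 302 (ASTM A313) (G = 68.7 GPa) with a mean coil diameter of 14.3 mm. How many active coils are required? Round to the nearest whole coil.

Required rate k = F/δ = 8.44/15.2 = 0.55526 N/mm
N_a = Gd⁴/(8D³k) = (68.7×10³ × 1.46⁴)/(8 × 14.3³ × 0.55526)
    = 312153 / 12989.6 = 24.03 → 24 coils

24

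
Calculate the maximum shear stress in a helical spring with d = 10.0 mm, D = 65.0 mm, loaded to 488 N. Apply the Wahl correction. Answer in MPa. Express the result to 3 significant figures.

Spring index C = D/d = 65.0/10.0 = 6.5000
K_W = (4C−1)/(4C−4) + 0.615/C = 25.000/22.000 + 0.0946 = 1.2310
τ₀ = 8FD/(πd³) = 8·488·65.0/(π·10.0³) = 253760/3141.6 = 80.774 MPa
τ_max = K·τ₀ = 1.2310 × 80.774 = 99.431 MPa

99.4 MPa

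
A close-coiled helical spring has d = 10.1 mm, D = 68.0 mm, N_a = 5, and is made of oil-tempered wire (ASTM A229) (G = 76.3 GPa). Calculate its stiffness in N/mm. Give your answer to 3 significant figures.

63.1 N/mm

k = Gd⁴/(8D³N_a) = (76.3×10³ × 10.1⁴) / (8 × 68.0³ × 5)
  = 7.93981e+08 / 1.25773e+07 = 63.128 N/mm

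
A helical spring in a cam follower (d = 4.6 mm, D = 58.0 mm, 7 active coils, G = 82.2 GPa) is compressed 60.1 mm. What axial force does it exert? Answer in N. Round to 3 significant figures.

k = Gd⁴/(8D³N_a) = (82.2×10³)(4.6⁴)/(8·58.0³·7) = 3.3685 N/mm
F = k·δ = 3.3685 × 60.1 = 202.44 N

202 N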